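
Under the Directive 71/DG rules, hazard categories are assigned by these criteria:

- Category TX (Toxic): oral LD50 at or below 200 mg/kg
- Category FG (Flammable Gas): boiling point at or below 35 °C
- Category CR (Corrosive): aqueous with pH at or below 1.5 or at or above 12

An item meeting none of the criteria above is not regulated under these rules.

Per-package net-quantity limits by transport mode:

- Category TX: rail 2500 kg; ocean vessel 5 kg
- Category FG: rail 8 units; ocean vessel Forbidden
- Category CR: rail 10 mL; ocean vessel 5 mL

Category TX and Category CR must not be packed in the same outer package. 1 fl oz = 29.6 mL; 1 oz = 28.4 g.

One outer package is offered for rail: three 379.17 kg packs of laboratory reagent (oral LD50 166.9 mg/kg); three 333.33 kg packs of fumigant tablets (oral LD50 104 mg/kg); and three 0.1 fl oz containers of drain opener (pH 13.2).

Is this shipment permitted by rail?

Laboratory reagent: oral LD50 166.9 mg/kg ≤ 200 mg/kg → Category TX (Toxic).
The fumigant tablets have oral LD50 104 mg/kg, which is ≤ 200 mg/kg, so they are Category TX (Toxic).
pH 13.2 meets the Category CR criterion (Corrosive), so the drain opener is Category CR.
Total Category TX: (three 379.17 kg packs = 1137.51 kg) + (three 333.33 kg packs = 999.99 kg) = 2137.5 kg.
2137.5 kg ≤ 2500 kg (rail limit, Category TX) — within limit.
Category CR quantity: three 0.1 fl oz containers = 8.88 mL.
8.88 mL ≤ 10 mL (rail limit, Category CR) — within limit.
Category TX and Category CR may not share an outer package.

No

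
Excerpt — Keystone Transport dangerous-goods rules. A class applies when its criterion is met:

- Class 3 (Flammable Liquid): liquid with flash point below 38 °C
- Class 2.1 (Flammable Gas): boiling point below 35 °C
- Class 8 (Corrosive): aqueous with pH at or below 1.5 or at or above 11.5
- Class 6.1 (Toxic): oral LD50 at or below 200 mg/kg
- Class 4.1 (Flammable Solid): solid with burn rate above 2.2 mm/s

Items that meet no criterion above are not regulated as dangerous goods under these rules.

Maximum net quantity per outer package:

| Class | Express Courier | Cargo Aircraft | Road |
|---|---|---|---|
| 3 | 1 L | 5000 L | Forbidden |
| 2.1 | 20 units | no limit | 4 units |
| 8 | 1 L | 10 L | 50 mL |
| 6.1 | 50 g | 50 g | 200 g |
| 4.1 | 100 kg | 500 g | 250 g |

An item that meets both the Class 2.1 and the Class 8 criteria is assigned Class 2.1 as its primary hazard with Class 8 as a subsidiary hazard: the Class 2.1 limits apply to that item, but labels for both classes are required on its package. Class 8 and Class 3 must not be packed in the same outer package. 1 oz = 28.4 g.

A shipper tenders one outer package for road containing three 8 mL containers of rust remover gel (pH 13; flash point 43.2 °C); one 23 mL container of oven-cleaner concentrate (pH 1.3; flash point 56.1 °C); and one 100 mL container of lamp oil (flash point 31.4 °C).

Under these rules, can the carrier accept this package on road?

With pH 13 (≥ 11.5), the rust remover gel falls in Class 8.
The oven-cleaner concentrate has pH 1.3, which is ≤ 1.5, so it is Class 8 (Corrosive).
With flash point 31.4 °C (< 38 °C), the lamp oil falls in Class 3.
Total Class 8: (three 8 mL containers = 24 mL) + 23 mL = 47 mL.
47 mL ≤ 50 mL (road limit, Class 8) — within limit.
Class 3 quantity: 100 mL.
By road, Class 3 is Forbidden regardless of quantity.
Class 8 and Class 3 may not share an outer package.

No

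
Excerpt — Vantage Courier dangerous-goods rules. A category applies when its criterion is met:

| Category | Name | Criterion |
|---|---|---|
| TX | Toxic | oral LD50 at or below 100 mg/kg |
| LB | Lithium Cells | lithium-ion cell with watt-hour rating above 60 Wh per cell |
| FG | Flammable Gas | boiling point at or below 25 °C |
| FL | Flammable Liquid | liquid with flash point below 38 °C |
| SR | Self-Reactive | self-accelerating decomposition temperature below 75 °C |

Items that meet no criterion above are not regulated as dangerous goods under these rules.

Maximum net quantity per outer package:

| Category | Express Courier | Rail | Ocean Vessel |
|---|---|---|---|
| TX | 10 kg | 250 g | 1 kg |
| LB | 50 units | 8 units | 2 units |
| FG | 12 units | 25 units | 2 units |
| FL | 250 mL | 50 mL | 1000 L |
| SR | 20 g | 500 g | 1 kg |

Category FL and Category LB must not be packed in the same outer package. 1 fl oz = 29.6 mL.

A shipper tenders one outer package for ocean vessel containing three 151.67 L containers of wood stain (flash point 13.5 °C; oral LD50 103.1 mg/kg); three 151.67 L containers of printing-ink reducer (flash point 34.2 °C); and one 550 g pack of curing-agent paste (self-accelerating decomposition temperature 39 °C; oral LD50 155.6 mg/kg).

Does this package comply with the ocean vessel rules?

The wood stain has flash point 13.5 °C, which is < 38 °C, so it is Category FL (Flammable Liquid).
The printing-ink reducer has flash point 34.2 °C, which is < 38 °C, so it is Category FL (Flammable Liquid).
With self-accelerating decomposition temperature 39 °C (< 75 °C), the curing-agent paste falls in Category SR.
Category FL net quantity: (three 151.67 L containers = 455.01 L) + (three 151.67 L containers = 455.01 L) = 910.02 L.
910.02 L ≤ 1000 L (ocean vessel limit, Category FL) — within limit.
Category SR quantity: 550 g.
That is within the Category SR ocean vessel limit of 1 kg.
The segregation rule (Category FL with Category LB) does not apply to Category FL with Category SR.
Every hazard category is within its ocean vessel limit and no segregation rule is violated.

Yes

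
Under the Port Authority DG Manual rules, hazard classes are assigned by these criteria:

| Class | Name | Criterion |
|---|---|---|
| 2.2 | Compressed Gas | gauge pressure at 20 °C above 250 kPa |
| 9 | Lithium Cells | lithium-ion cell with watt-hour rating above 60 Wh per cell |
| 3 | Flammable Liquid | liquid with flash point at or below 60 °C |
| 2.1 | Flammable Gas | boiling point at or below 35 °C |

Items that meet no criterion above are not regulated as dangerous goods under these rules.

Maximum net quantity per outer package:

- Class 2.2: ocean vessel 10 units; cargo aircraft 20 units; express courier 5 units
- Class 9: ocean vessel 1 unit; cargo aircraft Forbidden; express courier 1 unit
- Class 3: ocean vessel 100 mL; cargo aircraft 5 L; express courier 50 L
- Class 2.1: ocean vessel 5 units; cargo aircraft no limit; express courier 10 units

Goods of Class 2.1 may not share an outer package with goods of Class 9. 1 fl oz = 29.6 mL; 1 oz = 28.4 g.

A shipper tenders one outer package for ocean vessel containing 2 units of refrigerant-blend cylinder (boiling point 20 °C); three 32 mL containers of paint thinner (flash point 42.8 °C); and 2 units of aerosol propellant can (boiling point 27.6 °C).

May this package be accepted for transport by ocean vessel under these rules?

Yes

With boiling point 20 °C (≤ 35 °C), the refrigerant-blend cylinder falls in Class 2.1.
With flash point 42.8 °C (≤ 60 °C), the paint thinner falls in Class 3.
Boiling point 27.6 °C meets the Class 2.1 criterion (Flammable Gas), so the aerosol propellant can is Class 2.1.
Total Class 2.1: 2 units + 2 units = 4 units.
That is within the Class 2.1 ocean vessel limit of 5 units.
Class 3 quantity: three 32 mL containers = 96 mL.
That is within the Class 3 ocean vessel limit of 100 mL.
The segregation rule (Class 2.1 with Class 9) does not apply to Class 2.1 with Class 3.
Every hazard class is within its ocean vessel limit and no segregation rule is violated.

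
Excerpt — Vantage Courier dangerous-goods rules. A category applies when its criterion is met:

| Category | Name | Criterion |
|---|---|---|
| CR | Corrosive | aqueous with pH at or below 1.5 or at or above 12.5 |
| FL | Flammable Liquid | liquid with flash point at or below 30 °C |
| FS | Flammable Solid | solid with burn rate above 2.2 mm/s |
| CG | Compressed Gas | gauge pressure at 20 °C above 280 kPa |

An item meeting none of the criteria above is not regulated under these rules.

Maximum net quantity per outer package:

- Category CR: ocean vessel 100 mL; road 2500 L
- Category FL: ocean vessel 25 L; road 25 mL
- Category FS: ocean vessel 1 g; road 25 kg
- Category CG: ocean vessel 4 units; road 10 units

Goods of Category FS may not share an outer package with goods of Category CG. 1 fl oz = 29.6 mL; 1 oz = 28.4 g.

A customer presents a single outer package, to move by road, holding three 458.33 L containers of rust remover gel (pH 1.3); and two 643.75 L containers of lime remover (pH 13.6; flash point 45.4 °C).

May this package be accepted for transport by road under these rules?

pH 1.3 meets the Category CR criterion (Corrosive), so the rust remover gel is Category CR.
pH 13.6 meets the Category CR criterion (Corrosive), so the lime remover is Category CR.
Total Category CR: (three 458.33 L containers = 1374.99 L) + (two 643.75 L containers = 1287.5 L) = 2662.49 L.
That exceeds the Category CR road limit of 2500 L.

No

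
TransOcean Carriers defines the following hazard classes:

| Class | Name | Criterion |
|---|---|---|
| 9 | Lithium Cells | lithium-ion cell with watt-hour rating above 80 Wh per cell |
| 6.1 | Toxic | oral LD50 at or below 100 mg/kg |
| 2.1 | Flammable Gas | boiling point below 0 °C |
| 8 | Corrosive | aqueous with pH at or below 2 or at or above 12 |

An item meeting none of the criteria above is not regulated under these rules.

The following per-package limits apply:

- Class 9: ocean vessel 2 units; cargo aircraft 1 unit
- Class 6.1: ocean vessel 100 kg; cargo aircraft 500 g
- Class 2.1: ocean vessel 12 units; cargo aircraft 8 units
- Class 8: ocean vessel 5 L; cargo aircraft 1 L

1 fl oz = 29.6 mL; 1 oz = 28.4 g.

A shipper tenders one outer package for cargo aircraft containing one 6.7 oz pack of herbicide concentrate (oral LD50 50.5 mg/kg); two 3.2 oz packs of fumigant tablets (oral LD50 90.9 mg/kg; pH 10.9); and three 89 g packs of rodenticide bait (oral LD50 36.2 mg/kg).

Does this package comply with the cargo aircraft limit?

No

Oral LD50 50.5 mg/kg meets the Class 6.1 criterion (Toxic), so the herbicide concentrate is Class 6.1.
Oral LD50 90.9 mg/kg meets the Class 6.1 criterion (Toxic), so the fumigant tablets are Class 6.1.
The rodenticide bait has oral LD50 36.2 mg/kg, which is ≤ 100 mg/kg, so it is Class 6.1 (Toxic).
Class 6.1 net quantity: (one 6.7 oz pack = 190.28 g) + (two 3.2 oz packs = 181.76 g) + (three 89 g packs = 267 g) = 639.04 g.
639.04 g exceeds the cargo aircraft limit of 500 g for Class 6.1.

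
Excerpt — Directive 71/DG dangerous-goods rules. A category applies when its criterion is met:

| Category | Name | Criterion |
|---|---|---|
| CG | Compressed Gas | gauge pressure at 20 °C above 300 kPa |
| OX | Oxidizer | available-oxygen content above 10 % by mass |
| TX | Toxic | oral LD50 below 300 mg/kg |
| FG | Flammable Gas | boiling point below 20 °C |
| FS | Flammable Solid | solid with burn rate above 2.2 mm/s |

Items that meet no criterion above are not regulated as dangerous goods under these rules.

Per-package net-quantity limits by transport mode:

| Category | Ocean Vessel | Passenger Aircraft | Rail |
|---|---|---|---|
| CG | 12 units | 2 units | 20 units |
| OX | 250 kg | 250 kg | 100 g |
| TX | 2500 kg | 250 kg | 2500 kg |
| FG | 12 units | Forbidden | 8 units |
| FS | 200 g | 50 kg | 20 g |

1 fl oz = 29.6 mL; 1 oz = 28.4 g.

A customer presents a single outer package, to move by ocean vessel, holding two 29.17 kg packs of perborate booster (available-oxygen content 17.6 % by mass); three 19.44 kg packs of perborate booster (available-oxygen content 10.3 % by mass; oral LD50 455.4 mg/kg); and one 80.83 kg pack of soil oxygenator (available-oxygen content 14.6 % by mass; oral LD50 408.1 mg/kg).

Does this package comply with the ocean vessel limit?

Yes

With available-oxygen content 17.6 % by mass (> 10 % by mass), the perborate booster falls in Category OX.
Perborate booster: available-oxygen content 10.3 % by mass > 10 % by mass → Category OX (Oxidizer).
Soil oxygenator: available-oxygen content 14.6 % by mass > 10 % by mass → Category OX (Oxidizer).
Category OX net quantity: (two 29.17 kg packs = 58.34 kg) + (three 19.44 kg packs = 58.32 kg) + 80.83 kg = 197.49 kg.
That is within the Category OX ocean vessel limit of 250 kg.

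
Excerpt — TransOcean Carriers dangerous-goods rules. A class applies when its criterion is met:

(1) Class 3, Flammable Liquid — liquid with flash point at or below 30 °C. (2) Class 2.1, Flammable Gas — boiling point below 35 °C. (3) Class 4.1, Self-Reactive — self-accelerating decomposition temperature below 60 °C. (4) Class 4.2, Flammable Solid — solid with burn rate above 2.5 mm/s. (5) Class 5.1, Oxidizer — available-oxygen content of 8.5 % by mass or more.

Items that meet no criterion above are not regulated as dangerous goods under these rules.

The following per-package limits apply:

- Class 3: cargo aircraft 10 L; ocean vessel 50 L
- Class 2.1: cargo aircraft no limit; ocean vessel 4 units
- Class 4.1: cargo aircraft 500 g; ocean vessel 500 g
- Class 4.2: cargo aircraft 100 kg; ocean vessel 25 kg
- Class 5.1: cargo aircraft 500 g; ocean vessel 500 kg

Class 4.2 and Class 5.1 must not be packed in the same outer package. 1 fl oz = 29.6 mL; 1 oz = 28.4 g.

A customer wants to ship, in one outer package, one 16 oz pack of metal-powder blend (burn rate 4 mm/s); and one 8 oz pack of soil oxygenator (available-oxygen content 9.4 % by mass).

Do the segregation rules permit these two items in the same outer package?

No

Burn rate 4 mm/s meets the Class 4.2 criterion (Flammable Solid), so the metal-powder blend is Class 4.2.
Available-oxygen content 9.4 % by mass meets the Class 5.1 criterion (Oxidizer), so the soil oxygenator is Class 5.1.
Class 4.2 and Class 5.1 may not share an outer package.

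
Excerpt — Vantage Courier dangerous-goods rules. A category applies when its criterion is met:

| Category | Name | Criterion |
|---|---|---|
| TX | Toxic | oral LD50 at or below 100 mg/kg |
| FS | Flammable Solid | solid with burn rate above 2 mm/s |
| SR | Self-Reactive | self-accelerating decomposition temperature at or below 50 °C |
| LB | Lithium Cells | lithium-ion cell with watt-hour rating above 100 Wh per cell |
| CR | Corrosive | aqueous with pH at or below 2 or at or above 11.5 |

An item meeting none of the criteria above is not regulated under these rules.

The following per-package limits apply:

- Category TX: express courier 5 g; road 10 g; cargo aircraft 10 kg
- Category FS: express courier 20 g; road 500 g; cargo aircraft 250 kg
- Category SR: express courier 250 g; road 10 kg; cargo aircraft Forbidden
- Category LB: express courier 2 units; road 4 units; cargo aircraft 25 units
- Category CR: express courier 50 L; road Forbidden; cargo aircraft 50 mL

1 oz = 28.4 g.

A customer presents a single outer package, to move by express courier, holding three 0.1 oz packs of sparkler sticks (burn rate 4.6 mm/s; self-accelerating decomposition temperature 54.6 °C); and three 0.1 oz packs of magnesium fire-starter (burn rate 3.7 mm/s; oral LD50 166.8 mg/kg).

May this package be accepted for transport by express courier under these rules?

Sparkler sticks: burn rate 4.6 mm/s > 2 mm/s → Category FS (Flammable Solid).
With burn rate 3.7 mm/s (> 2 mm/s), the magnesium fire-starter falls in Category FS.
Total Category FS: (three 0.1 oz packs = 8.52 g) + (three 0.1 oz packs = 8.52 g) = 17.04 g.
That is within the Category FS express courier limit of 20 g.

Yes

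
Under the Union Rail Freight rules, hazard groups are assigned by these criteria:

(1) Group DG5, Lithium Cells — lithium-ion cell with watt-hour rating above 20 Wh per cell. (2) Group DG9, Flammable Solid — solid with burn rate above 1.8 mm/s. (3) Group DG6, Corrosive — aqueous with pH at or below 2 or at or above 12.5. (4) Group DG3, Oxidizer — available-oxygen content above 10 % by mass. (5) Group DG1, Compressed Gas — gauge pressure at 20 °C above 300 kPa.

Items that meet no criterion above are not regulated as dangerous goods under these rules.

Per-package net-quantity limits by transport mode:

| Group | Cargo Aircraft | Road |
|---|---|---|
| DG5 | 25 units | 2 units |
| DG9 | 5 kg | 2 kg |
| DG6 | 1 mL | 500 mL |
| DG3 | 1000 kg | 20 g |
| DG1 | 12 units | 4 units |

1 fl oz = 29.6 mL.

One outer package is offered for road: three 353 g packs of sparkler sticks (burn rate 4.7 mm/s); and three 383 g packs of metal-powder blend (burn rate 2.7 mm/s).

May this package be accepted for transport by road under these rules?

Sparkler sticks: burn rate 4.7 mm/s > 1.8 mm/s → Group DG9 (Flammable Solid).
With burn rate 2.7 mm/s (> 1.8 mm/s), the metal-powder blend falls in Group DG9.
Total Group DG9: (three 353 g packs = 1.059 kg) + (three 383 g packs = 1.149 kg) = 2.208 kg.
2.208 kg exceeds the road limit of 2 kg for Group DG9.

No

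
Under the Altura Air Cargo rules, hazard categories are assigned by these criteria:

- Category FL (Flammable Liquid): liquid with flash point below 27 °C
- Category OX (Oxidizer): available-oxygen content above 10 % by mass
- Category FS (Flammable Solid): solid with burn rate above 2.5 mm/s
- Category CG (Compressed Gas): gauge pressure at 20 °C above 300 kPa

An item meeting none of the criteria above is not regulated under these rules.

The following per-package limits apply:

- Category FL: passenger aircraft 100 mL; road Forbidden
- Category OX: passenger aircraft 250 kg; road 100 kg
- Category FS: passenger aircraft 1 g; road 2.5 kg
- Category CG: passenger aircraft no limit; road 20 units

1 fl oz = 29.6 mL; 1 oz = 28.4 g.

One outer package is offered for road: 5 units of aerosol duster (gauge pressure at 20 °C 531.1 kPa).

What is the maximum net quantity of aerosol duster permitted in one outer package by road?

Aerosol duster: gauge pressure at 20 °C 531.1 kPa > 300 kPa → Category CG (Compressed Gas).
The road limit for Category CG is 20 units.

20 units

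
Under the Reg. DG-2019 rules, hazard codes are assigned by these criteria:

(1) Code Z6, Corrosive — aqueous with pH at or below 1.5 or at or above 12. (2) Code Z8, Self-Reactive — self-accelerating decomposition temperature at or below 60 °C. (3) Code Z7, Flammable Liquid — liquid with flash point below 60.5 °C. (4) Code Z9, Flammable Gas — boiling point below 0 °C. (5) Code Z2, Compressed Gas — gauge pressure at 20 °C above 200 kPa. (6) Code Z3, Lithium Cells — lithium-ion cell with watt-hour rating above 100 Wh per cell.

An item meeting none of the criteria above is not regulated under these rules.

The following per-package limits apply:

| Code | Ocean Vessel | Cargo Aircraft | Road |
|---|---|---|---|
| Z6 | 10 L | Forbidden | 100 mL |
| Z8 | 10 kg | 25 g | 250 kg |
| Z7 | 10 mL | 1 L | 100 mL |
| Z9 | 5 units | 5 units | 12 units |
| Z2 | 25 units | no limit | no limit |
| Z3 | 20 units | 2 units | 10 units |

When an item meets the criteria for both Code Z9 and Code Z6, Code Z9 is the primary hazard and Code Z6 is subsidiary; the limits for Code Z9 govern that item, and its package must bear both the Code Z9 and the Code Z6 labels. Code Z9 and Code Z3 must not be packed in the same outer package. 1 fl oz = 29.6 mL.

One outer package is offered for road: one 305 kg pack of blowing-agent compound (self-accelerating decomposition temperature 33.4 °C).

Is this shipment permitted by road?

No

Self-accelerating decomposition temperature 33.4 °C meets the Code Z8 criterion (Self-Reactive), so the blowing-agent compound is Code Z8.
Code Z8 quantity: 305 kg.
That exceeds the Code Z8 road limit of 250 kg.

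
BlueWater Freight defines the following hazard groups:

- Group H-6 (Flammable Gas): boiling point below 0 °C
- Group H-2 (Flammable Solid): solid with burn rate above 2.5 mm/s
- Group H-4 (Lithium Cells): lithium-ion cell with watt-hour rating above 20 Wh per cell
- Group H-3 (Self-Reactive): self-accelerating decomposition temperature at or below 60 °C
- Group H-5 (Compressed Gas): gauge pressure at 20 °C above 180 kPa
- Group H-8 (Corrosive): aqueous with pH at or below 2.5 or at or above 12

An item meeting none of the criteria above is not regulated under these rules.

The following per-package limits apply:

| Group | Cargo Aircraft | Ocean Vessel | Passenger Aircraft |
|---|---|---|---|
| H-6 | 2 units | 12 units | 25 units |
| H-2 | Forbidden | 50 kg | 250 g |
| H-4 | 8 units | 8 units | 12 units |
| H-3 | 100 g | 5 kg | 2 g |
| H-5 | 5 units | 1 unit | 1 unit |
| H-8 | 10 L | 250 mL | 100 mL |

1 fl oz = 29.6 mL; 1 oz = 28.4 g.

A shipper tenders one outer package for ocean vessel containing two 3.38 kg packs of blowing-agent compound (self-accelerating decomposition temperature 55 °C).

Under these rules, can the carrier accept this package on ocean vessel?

Blowing-agent compound: self-accelerating decomposition temperature 55 °C ≤ 60 °C → Group H-3 (Self-Reactive).
Group H-3 quantity: two 3.38 kg packs = 6.76 kg.
That exceeds the Group H-3 ocean vessel limit of 5 kg.

No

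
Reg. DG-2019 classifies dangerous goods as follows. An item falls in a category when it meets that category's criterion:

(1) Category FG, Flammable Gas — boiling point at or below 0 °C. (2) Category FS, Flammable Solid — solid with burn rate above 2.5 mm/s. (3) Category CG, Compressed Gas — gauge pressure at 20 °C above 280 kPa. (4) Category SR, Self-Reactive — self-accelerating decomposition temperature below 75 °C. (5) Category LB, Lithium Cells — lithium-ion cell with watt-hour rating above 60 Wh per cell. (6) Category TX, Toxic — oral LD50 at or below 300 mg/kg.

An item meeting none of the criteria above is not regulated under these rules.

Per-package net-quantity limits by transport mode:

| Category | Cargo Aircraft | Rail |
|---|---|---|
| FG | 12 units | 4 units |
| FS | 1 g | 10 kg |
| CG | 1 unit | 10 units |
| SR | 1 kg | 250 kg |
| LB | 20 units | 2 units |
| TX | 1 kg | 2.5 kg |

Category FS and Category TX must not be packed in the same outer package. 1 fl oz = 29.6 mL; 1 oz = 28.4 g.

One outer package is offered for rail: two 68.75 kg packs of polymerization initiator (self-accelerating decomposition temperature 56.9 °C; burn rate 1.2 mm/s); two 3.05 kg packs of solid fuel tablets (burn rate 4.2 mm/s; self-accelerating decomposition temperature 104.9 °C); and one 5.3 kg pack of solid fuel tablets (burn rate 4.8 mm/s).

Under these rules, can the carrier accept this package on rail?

No

The polymerization initiator has self-accelerating decomposition temperature 56.9 °C, which is < 75 °C, so it is Category SR (Self-Reactive).
With burn rate 4.2 mm/s (> 2.5 mm/s), the solid fuel tablets fall in Category FS.
With burn rate 4.8 mm/s (> 2.5 mm/s), the solid fuel tablets fall in Category FS.
Category FS net quantity: (two 3.05 kg packs = 6.1 kg) + 5.3 kg = 11.4 kg.
That exceeds the Category FS rail limit of 10 kg.
Category SR quantity: two 68.75 kg packs = 137.5 kg.
That is within the Category SR rail limit of 250 kg.
The segregation rule (Category FS with Category TX) does not apply to Category FS with Category SR.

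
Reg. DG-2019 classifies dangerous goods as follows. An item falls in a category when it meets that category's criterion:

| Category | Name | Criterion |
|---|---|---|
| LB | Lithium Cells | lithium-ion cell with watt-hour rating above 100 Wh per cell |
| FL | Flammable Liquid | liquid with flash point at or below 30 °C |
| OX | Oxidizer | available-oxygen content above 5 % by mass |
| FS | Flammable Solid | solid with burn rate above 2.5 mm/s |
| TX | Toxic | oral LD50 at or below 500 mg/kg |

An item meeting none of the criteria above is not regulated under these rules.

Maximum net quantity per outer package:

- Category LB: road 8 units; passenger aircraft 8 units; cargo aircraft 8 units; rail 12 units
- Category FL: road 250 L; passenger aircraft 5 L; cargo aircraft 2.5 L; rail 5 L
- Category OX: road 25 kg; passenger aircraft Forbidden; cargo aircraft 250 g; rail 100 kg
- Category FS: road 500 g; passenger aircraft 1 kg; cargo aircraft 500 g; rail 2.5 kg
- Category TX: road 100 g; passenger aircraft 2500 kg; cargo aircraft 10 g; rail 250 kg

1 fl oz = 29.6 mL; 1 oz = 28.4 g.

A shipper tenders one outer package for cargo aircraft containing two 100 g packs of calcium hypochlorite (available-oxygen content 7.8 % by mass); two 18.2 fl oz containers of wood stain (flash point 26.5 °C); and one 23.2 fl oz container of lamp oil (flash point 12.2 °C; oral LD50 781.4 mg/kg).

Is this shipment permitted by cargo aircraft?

Calcium hypochlorite: available-oxygen content 7.8 % by mass > 5 % by mass → Category OX (Oxidizer).
Flash point 26.5 °C meets the Category FL criterion (Flammable Liquid), so the wood stain is Category FL.
Flash point 12.2 °C meets the Category FL criterion (Flammable Liquid), so the lamp oil is Category FL.
Category OX quantity: two 100 g packs = 200 g.
200 g is within the cargo aircraft limit of 250 g for Category OX.
Total Category FL: (two 18.2 fl oz containers = 1077.44 mL) + (one 23.2 fl oz container = 686.72 mL) = 1764.16 mL.
That is within the Category FL cargo aircraft limit of 2.5 L.
Every hazard category is within its cargo aircraft limit and no segregation rule is violated.

Yes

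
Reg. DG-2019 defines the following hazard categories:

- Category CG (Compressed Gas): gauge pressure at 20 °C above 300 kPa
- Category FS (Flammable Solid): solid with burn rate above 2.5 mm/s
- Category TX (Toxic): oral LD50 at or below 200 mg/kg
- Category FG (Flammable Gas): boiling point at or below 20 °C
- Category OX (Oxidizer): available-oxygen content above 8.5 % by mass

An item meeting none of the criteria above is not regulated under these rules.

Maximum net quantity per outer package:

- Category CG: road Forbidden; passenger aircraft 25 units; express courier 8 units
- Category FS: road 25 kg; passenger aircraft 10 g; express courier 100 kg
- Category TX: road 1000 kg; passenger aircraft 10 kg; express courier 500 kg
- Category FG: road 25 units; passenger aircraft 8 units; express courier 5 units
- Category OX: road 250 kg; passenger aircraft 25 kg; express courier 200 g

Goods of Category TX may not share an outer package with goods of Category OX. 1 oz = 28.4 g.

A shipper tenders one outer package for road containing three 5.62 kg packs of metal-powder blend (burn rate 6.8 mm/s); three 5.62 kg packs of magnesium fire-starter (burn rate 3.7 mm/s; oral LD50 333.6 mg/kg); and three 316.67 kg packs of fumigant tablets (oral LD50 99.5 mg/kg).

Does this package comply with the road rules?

No

The metal-powder blend has burn rate 6.8 mm/s, which is > 2.5 mm/s, so it is Category FS (Flammable Solid).
With burn rate 3.7 mm/s (> 2.5 mm/s), the magnesium fire-starter falls in Category FS.
Fumigant tablets: oral LD50 99.5 mg/kg ≤ 200 mg/kg → Category TX (Toxic).
Category FS net quantity: (three 5.62 kg packs = 16.86 kg) + (three 5.62 kg packs = 16.86 kg) = 33.72 kg.
33.72 kg > 25 kg (road limit, Category FS) — over the limit.
Category TX quantity: three 316.67 kg packs = 950.01 kg.
That is within the Category TX road limit of 1000 kg.
The segregation rule (Category TX with Category OX) does not apply to Category FS with Category TX.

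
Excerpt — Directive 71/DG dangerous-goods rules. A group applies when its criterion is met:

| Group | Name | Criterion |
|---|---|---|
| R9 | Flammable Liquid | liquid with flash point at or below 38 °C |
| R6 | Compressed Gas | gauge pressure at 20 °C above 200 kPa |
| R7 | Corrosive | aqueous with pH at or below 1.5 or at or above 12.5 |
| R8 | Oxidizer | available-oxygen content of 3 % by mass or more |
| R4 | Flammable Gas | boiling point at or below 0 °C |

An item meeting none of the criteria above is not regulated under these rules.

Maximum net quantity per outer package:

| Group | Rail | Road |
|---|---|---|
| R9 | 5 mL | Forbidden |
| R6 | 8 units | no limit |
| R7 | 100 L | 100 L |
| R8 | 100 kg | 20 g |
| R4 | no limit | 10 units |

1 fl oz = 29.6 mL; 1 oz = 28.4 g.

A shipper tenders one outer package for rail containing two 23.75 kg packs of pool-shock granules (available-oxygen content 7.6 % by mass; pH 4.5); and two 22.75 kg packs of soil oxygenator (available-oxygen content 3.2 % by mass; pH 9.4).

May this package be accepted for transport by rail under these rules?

Yes

The pool-shock granules have available-oxygen content 7.6 % by mass, which is ≥ 3 % by mass, so they are Group R8 (Oxidizer).
The soil oxygenator has available-oxygen content 3.2 % by mass, which is ≥ 3 % by mass, so it is Group R8 (Oxidizer).
Total Group R8: (two 23.75 kg packs = 47.5 kg) + (two 22.75 kg packs = 45.5 kg) = 93 kg.
That is within the Group R8 rail limit of 100 kg.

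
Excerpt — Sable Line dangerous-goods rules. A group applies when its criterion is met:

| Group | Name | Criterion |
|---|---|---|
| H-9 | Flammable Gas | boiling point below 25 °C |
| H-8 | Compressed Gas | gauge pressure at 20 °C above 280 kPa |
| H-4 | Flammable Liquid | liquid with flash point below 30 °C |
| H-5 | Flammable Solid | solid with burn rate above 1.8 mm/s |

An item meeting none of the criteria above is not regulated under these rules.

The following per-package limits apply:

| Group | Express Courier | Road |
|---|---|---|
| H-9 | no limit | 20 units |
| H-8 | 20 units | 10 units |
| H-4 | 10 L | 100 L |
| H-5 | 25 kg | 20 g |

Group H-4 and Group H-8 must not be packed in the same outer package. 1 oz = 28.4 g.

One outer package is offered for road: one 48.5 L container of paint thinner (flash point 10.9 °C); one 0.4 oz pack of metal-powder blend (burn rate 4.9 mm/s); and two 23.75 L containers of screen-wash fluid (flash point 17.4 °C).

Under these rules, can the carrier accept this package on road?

Yes

Flash point 10.9 °C meets the Group H-4 criterion (Flammable Liquid), so the paint thinner is Group H-4.
The metal-powder blend has burn rate 4.9 mm/s, which is > 1.8 mm/s, so it is Group H-5 (Flammable Solid).
The screen-wash fluid has flash point 17.4 °C, which is < 30 °C, so it is Group H-4 (Flammable Liquid).
Total Group H-4: 48.5 L + (two 23.75 L containers = 47.5 L) = 96 L.
96 L is within the road limit of 100 L for Group H-4.
Group H-5 quantity: one 0.4 oz pack = 11.36 g.
That is within the Group H-5 road limit of 20 g.
The segregation rule (Group H-4 with Group H-8) does not apply to Group H-4 with Group H-5.
Every hazard group is within its road limit and no segregation rule is violated.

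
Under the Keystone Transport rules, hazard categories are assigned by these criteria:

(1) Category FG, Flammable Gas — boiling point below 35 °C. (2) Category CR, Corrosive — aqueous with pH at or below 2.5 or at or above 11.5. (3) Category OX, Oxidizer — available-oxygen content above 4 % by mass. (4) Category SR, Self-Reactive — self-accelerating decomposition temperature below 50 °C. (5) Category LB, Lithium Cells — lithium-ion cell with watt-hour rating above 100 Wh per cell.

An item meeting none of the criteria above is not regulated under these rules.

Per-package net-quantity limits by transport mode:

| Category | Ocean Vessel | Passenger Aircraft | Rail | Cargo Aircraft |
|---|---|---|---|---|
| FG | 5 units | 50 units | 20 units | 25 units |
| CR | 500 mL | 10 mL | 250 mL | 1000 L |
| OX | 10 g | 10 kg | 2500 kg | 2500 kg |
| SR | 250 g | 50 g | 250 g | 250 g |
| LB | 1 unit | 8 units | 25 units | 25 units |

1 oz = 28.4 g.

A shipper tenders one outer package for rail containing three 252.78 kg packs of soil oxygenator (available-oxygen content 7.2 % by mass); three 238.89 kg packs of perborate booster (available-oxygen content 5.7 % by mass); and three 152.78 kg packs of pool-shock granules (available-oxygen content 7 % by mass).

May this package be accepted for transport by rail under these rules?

Yes

The soil oxygenator has available-oxygen content 7.2 % by mass, which is > 4 % by mass, so it is Category OX (Oxidizer).
Perborate booster: available-oxygen content 5.7 % by mass > 4 % by mass → Category OX (Oxidizer).
Available-oxygen content 7 % by mass meets the Category OX criterion (Oxidizer), so the pool-shock granules are Category OX.
Category OX net quantity: (three 252.78 kg packs = 758.34 kg) + (three 238.89 kg packs = 716.67 kg) + (three 152.78 kg packs = 458.34 kg) = 1933.35 kg.
That is within the Category OX rail limit of 2500 kg.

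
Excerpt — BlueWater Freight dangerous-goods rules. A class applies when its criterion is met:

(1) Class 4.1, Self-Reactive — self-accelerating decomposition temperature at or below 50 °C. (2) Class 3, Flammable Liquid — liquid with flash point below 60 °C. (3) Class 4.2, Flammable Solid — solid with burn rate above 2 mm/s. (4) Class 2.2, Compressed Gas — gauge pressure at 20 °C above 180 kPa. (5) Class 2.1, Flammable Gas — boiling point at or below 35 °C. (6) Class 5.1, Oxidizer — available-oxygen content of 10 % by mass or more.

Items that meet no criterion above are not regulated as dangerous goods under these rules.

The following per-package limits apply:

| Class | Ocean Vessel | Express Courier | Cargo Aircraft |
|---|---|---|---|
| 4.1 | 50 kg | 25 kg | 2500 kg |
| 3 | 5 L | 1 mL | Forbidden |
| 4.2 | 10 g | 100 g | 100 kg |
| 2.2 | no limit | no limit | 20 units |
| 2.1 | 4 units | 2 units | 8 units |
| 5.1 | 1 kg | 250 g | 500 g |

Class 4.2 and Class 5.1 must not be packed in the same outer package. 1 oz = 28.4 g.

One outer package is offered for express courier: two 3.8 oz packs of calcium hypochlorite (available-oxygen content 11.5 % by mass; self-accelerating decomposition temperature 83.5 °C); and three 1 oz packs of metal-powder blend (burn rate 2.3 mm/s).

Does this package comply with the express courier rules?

No

Available-oxygen content 11.5 % by mass meets the Class 5.1 criterion (Oxidizer), so the calcium hypochlorite is Class 5.1.
Burn rate 2.3 mm/s meets the Class 4.2 criterion (Flammable Solid), so the metal-powder blend is Class 4.2.
Class 4.2 quantity: three 1 oz packs = 85.2 g.
85.2 g is within the express courier limit of 100 g for Class 4.2.
Class 5.1 quantity: two 3.8 oz packs = 215.84 g.
That is within the Class 5.1 express courier limit of 250 g.
Class 4.2 and Class 5.1 may not share an outer package.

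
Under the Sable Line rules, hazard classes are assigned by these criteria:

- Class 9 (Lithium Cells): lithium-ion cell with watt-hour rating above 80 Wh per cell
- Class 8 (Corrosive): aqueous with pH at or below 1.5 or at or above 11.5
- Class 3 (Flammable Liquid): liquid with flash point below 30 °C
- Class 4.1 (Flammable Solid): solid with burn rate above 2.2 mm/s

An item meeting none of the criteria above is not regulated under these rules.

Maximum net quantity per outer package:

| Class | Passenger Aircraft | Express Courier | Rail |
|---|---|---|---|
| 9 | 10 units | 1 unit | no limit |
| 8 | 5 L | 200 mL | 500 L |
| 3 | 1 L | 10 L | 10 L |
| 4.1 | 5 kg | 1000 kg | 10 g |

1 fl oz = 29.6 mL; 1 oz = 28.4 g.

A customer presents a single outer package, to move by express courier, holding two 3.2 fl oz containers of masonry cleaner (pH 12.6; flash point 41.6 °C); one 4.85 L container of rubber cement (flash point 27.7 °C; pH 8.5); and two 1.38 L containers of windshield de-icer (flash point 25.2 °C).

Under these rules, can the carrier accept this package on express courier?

The masonry cleaner has pH 12.6, which is ≥ 11.5, so it is Class 8 (Corrosive).
With flash point 27.7 °C (< 30 °C), the rubber cement falls in Class 3.
With flash point 25.2 °C (< 30 °C), the windshield de-icer falls in Class 3.
Class 8 quantity: two 3.2 fl oz containers = 189.44 mL.
189.44 mL is within the express courier limit of 200 mL for Class 8.
Total Class 3: 4.85 L + (two 1.38 L containers = 2.76 L) = 7.61 L.
7.61 L ≤ 10 L (express courier limit, Class 3) — within limit.
Every hazard class is within its express courier limit and no segregation rule is violated.

Yes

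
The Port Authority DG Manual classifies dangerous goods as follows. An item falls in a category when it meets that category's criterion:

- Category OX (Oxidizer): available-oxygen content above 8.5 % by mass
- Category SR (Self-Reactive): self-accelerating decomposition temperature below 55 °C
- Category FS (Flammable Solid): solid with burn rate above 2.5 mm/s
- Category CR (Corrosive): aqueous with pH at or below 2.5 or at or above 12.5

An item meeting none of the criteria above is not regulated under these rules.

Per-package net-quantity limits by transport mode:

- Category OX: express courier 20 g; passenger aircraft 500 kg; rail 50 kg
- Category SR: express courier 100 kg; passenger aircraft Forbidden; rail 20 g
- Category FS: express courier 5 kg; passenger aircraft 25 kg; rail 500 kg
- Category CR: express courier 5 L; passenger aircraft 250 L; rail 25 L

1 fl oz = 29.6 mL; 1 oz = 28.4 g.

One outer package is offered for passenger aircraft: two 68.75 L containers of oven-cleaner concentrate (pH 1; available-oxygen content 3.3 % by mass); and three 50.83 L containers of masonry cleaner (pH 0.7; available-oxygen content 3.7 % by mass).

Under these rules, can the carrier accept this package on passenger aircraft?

With pH 1 (≤ 2.5), the oven-cleaner concentrate falls in Category CR.
With pH 0.7 (≤ 2.5), the masonry cleaner falls in Category CR.
Category CR net quantity: (two 68.75 L containers = 137.5 L) + (three 50.83 L containers = 152.49 L) = 289.99 L.
289.99 L > 250 L (passenger aircraft limit, Category CR) — over the limit.

No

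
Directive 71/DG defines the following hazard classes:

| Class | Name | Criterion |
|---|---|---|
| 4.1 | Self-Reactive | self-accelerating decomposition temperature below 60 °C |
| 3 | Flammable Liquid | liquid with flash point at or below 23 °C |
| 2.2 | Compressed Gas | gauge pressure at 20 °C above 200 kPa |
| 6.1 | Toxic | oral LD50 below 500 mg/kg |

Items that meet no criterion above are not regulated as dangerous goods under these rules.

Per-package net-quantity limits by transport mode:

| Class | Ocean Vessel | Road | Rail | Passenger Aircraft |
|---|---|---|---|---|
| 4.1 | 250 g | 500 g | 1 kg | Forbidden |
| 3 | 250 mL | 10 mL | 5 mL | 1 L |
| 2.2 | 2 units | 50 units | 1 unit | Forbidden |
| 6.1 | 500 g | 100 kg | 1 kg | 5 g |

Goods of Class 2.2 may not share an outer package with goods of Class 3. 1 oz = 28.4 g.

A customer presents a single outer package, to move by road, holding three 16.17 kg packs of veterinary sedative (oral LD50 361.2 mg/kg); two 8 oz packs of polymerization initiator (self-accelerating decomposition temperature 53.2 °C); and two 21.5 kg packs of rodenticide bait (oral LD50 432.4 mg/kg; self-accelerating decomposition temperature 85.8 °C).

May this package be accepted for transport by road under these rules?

Veterinary sedative: oral LD50 361.2 mg/kg < 500 mg/kg → Class 6.1 (Toxic).
Polymerization initiator: self-accelerating decomposition temperature 53.2 °C < 60 °C → Class 4.1 (Self-Reactive).
Oral LD50 432.4 mg/kg meets the Class 6.1 criterion (Toxic), so the rodenticide bait is Class 6.1.
Total Class 6.1: (three 16.17 kg packs = 48.51 kg) + (two 21.5 kg packs = 43 kg) = 91.51 kg.
91.51 kg ≤ 100 kg (road limit, Class 6.1) — within limit.
Class 4.1 quantity: two 8 oz packs = 454.4 g.
That is within the Class 4.1 road limit of 500 g.
The segregation rule (Class 2.2 with Class 3) does not apply to Class 6.1 with Class 4.1.
Every hazard class is within its road limit and no segregation rule is violated.

Yes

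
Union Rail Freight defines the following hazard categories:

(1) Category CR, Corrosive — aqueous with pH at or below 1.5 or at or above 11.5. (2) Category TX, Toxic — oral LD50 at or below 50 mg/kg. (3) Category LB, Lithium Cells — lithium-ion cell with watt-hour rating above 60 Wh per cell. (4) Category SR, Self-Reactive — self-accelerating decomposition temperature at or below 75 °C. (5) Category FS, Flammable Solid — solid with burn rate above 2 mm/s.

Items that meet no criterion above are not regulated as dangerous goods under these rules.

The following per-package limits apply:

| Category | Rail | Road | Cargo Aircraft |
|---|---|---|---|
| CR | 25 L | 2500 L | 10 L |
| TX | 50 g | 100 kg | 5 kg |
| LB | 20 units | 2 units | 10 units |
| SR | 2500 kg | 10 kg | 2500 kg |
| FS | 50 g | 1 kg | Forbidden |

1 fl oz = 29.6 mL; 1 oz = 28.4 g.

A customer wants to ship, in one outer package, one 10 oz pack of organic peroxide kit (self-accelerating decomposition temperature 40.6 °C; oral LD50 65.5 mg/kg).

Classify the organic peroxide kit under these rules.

Category SR

Self-accelerating decomposition temperature 40.6 °C meets the Category SR criterion (Self-Reactive), so the organic peroxide kit is Category SR.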